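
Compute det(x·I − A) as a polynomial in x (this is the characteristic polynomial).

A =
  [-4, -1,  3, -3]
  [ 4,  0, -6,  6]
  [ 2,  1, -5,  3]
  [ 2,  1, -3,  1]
x^4 + 8*x^3 + 24*x^2 + 32*x + 16

Expanding det(x·I − A) (e.g. by cofactor expansion or by noting that A is similar to its Jordan form J, which has the same characteristic polynomial as A) gives
  χ_A(x) = x^4 + 8*x^3 + 24*x^2 + 32*x + 16
which factors as (x + 2)^4. The eigenvalues (with algebraic multiplicities) are λ = -2 with multiplicity 4.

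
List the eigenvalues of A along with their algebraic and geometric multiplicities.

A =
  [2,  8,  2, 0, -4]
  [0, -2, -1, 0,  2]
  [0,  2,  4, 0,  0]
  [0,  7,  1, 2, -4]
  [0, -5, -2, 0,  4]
λ = 2: alg = 5, geom = 3

Step 1 — factor the characteristic polynomial to read off the algebraic multiplicities:
  χ_A(x) = (x - 2)^5

Step 2 — compute geometric multiplicities via the rank-nullity identity g(λ) = n − rank(A − λI):
  rank(A − (2)·I) = 2, so dim ker(A − (2)·I) = n − 2 = 3

Summary:
  λ = 2: algebraic multiplicity = 5, geometric multiplicity = 3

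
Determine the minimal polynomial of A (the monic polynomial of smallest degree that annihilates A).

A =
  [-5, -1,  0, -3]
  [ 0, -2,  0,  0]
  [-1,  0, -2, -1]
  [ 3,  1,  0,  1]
x^2 + 4*x + 4

The characteristic polynomial is χ_A(x) = (x + 2)^4, so the eigenvalues are known. The minimal polynomial is
  m_A(x) = Π_λ (x − λ)^{k_λ}
where k_λ is the size of the *largest* Jordan block for λ (equivalently, the smallest k with (A − λI)^k v = 0 for every generalised eigenvector v of λ).

  λ = -2: largest Jordan block has size 2, contributing (x + 2)^2

So m_A(x) = (x + 2)^2 = x^2 + 4*x + 4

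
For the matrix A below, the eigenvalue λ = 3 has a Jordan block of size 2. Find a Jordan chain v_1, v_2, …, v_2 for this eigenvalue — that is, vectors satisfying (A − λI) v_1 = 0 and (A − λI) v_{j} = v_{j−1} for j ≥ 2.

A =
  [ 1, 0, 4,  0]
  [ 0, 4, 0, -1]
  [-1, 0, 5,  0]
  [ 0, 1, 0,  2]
A Jordan chain for λ = 3 of length 2:
v_1 = (-2, 0, -1, 0)ᵀ
v_2 = (1, 0, 0, 0)ᵀ

Let N = A − (3)·I. We want v_2 with N^2 v_2 = 0 but N^1 v_2 ≠ 0; then v_{j-1} := N · v_j for j = 2, …, 2.

Pick v_2 = (1, 0, 0, 0)ᵀ.
Then v_1 = N · v_2 = (-2, 0, -1, 0)ᵀ.

Sanity check: (A − (3)·I) v_1 = (0, 0, 0, 0)ᵀ = 0. ✓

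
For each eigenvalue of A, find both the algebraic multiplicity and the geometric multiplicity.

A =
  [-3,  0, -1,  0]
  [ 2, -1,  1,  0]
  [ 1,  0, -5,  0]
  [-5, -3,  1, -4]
λ = -4: alg = 3, geom = 1; λ = -1: alg = 1, geom = 1

Step 1 — factor the characteristic polynomial to read off the algebraic multiplicities:
  χ_A(x) = (x + 1)*(x + 4)^3

Step 2 — compute geometric multiplicities via the rank-nullity identity g(λ) = n − rank(A − λI):
  rank(A − (-4)·I) = 3, so dim ker(A − (-4)·I) = n − 3 = 1
  rank(A − (-1)·I) = 3, so dim ker(A − (-1)·I) = n − 3 = 1

Summary:
  λ = -4: algebraic multiplicity = 3, geometric multiplicity = 1
  λ = -1: algebraic multiplicity = 1, geometric multiplicity = 1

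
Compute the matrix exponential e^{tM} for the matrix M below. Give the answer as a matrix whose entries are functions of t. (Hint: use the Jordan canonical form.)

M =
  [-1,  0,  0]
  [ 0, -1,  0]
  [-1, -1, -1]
e^{tM} =
  [exp(-t), 0, 0]
  [0, exp(-t), 0]
  [-t*exp(-t), -t*exp(-t), exp(-t)]

Strategy: write M = P · J · P⁻¹ where J is a Jordan canonical form, so e^{tM} = P · e^{tJ} · P⁻¹, and e^{tJ} can be computed block-by-block.

M has Jordan form
J =
  [-1,  1,  0]
  [ 0, -1,  0]
  [ 0,  0, -1]
(up to reordering of blocks).

Per-block formulas:
  For a 2×2 Jordan block J_2(-1): exp(t · J_2(-1)) = e^(-1t)·(I + t·N), where N is the 2×2 nilpotent shift.
  For a 1×1 block at λ = -1: exp(t · [-1]) = [e^(-1t)].

After assembling e^{tJ} and conjugating by P, we get:

e^{tM} =
  [exp(-t), 0, 0]
  [0, exp(-t), 0]
  [-t*exp(-t), -t*exp(-t), exp(-t)]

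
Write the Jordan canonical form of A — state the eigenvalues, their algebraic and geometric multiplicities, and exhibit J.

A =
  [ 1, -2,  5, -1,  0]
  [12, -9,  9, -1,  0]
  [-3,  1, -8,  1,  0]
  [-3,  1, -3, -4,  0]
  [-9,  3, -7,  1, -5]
J_2(-5) ⊕ J_2(-5) ⊕ J_1(-5)

The characteristic polynomial is
  det(x·I − A) = x^5 + 25*x^4 + 250*x^3 + 1250*x^2 + 3125*x + 3125 = (x + 5)^5

Eigenvalues and multiplicities (the geometric multiplicity of λ is n − rank(A − λI), which equals the number of Jordan blocks for λ):
  λ = -5: algebraic multiplicity = 5, geometric multiplicity = 3

Determining the block sizes for each eigenvalue:
  λ = -5: with am = 5 and gm = 3, the partition is not yet determined (e.g. several partitions of 5 into 3 parts exist). Let N = A − (-5)·I. Computing rank(N^1) = 2, rank(N^2) = 0; the number of blocks of size ≥ j is rank(N^{j−1}) − rank(N^j), giving [3, 2]. So we have 2 block(s) of size 2, 1 block(s) of size 1 → block sizes [2, 2, 1]

Assembling the blocks gives a Jordan form
J =
  [-5,  1,  0,  0,  0]
  [ 0, -5,  0,  0,  0]
  [ 0,  0, -5,  1,  0]
  [ 0,  0,  0, -5,  0]
  [ 0,  0,  0,  0, -5]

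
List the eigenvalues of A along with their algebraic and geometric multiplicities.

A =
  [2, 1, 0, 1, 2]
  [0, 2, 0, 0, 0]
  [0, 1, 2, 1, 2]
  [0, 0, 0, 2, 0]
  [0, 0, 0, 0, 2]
λ = 2: alg = 5, geom = 4

Step 1 — factor the characteristic polynomial to read off the algebraic multiplicities:
  χ_A(x) = (x - 2)^5

Step 2 — compute geometric multiplicities via the rank-nullity identity g(λ) = n − rank(A − λI):
  rank(A − (2)·I) = 1, so dim ker(A − (2)·I) = n − 1 = 4

Summary:
  λ = 2: algebraic multiplicity = 5, geometric multiplicity = 4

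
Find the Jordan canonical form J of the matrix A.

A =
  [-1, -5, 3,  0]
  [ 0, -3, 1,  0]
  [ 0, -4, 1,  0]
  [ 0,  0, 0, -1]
J_3(-1) ⊕ J_1(-1)

The characteristic polynomial is
  det(x·I − A) = x^4 + 4*x^3 + 6*x^2 + 4*x + 1 = (x + 1)^4

Eigenvalues and multiplicities (the geometric multiplicity of λ is n − rank(A − λI), which equals the number of Jordan blocks for λ):
  λ = -1: algebraic multiplicity = 4, geometric multiplicity = 2

Determining the block sizes for each eigenvalue:
  λ = -1: with am = 4 and gm = 2, the partition is not yet determined (e.g. several partitions of 4 into 2 parts exist). Let N = A − (-1)·I. Computing rank(N^1) = 2, rank(N^2) = 1, rank(N^3) = 0; the number of blocks of size ≥ j is rank(N^{j−1}) − rank(N^j), giving [2, 1, 1]. So we have 1 block(s) of size 3, 1 block(s) of size 1 → block sizes [3, 1]

Assembling the blocks gives a Jordan form
J =
  [-1,  1,  0,  0]
  [ 0, -1,  1,  0]
  [ 0,  0, -1,  0]
  [ 0,  0,  0, -1]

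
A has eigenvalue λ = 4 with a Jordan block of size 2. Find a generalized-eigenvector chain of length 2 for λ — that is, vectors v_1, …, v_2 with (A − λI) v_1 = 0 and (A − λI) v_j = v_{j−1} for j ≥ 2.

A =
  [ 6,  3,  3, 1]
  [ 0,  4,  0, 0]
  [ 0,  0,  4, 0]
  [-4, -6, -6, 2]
A Jordan chain for λ = 4 of length 2:
v_1 = (2, 0, 0, -4)ᵀ
v_2 = (1, 0, 0, 0)ᵀ

Let N = A − (4)·I. We want v_2 with N^2 v_2 = 0 but N^1 v_2 ≠ 0; then v_{j-1} := N · v_j for j = 2, …, 2.

Pick v_2 = (1, 0, 0, 0)ᵀ.
Then v_1 = N · v_2 = (2, 0, 0, -4)ᵀ.

Sanity check: (A − (4)·I) v_1 = (0, 0, 0, 0)ᵀ = 0. ✓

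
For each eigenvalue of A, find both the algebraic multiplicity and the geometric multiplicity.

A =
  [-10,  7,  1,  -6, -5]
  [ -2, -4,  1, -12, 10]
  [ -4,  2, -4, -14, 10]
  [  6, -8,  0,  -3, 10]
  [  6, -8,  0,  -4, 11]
λ = -4: alg = 3, geom = 1; λ = 1: alg = 2, geom = 2

Step 1 — factor the characteristic polynomial to read off the algebraic multiplicities:
  χ_A(x) = (x - 1)^2*(x + 4)^3

Step 2 — compute geometric multiplicities via the rank-nullity identity g(λ) = n − rank(A − λI):
  rank(A − (-4)·I) = 4, so dim ker(A − (-4)·I) = n − 4 = 1
  rank(A − (1)·I) = 3, so dim ker(A − (1)·I) = n − 3 = 2

Summary:
  λ = -4: algebraic multiplicity = 3, geometric multiplicity = 1
  λ = 1: algebraic multiplicity = 2, geometric multiplicity = 2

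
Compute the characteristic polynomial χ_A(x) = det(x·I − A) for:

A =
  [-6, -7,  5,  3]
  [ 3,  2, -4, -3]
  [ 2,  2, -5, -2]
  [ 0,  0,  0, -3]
x^4 + 12*x^3 + 54*x^2 + 108*x + 81

Expanding det(x·I − A) (e.g. by cofactor expansion or by noting that A is similar to its Jordan form J, which has the same characteristic polynomial as A) gives
  χ_A(x) = x^4 + 12*x^3 + 54*x^2 + 108*x + 81
which factors as (x + 3)^4. The eigenvalues (with algebraic multiplicities) are λ = -3 with multiplicity 4.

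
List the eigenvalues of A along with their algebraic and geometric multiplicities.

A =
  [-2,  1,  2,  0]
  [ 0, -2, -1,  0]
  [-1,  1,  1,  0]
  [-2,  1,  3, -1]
λ = -1: alg = 4, geom = 2

Step 1 — factor the characteristic polynomial to read off the algebraic multiplicities:
  χ_A(x) = (x + 1)^4

Step 2 — compute geometric multiplicities via the rank-nullity identity g(λ) = n − rank(A − λI):
  rank(A − (-1)·I) = 2, so dim ker(A − (-1)·I) = n − 2 = 2

Summary:
  λ = -1: algebraic multiplicity = 4, geometric multiplicity = 2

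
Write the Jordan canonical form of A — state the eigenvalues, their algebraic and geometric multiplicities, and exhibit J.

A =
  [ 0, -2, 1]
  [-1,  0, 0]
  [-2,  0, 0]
J_3(0)

The characteristic polynomial is
  det(x·I − A) = x^3

Eigenvalues and multiplicities (the geometric multiplicity of λ is n − rank(A − λI), which equals the number of Jordan blocks for λ):
  λ = 0: algebraic multiplicity = 3, geometric multiplicity = 1

Determining the block sizes for each eigenvalue:
  λ = 0: one block (gm = 1), so the single block has size am = 3 → block sizes [3]

Assembling the blocks gives a Jordan form
J =
  [0, 1, 0]
  [0, 0, 1]
  [0, 0, 0]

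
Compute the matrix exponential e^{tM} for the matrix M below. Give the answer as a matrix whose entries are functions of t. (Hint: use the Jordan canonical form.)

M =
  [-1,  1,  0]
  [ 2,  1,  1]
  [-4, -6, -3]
e^{tM} =
  [t^2*exp(-t) + exp(-t), t^2*exp(-t) + t*exp(-t), t^2*exp(-t)/2]
  [2*t*exp(-t), 2*t*exp(-t) + exp(-t), t*exp(-t)]
  [-2*t^2*exp(-t) - 4*t*exp(-t), -2*t^2*exp(-t) - 6*t*exp(-t), -t^2*exp(-t) - 2*t*exp(-t) + exp(-t)]

Strategy: write M = P · J · P⁻¹ where J is a Jordan canonical form, so e^{tM} = P · e^{tJ} · P⁻¹, and e^{tJ} can be computed block-by-block.

M has Jordan form
J =
  [-1,  1,  0]
  [ 0, -1,  1]
  [ 0,  0, -1]
(up to reordering of blocks).

Per-block formulas:
  For a 3×3 Jordan block J_3(-1): exp(t · J_3(-1)) = e^(-1t)·(I + t·N + (t^2/2)·N^2), where N is the 3×3 nilpotent shift.

After assembling e^{tJ} and conjugating by P, we get:

e^{tM} =
  [t^2*exp(-t) + exp(-t), t^2*exp(-t) + t*exp(-t), t^2*exp(-t)/2]
  [2*t*exp(-t), 2*t*exp(-t) + exp(-t), t*exp(-t)]
  [-2*t^2*exp(-t) - 4*t*exp(-t), -2*t^2*exp(-t) - 6*t*exp(-t), -t^2*exp(-t) - 2*t*exp(-t) + exp(-t)]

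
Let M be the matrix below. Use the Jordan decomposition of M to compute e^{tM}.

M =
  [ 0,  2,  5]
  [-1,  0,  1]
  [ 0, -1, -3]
e^{tM} =
  [-t^2*exp(-t)/2 + t*exp(-t) + exp(-t), -t^2*exp(-t)/2 + 2*t*exp(-t), -3*t^2*exp(-t)/2 + 5*t*exp(-t)]
  [-t^2*exp(-t) - t*exp(-t), -t^2*exp(-t) + t*exp(-t) + exp(-t), -3*t^2*exp(-t) + t*exp(-t)]
  [t^2*exp(-t)/2, t^2*exp(-t)/2 - t*exp(-t), 3*t^2*exp(-t)/2 - 2*t*exp(-t) + exp(-t)]

Strategy: write M = P · J · P⁻¹ where J is a Jordan canonical form, so e^{tM} = P · e^{tJ} · P⁻¹, and e^{tJ} can be computed block-by-block.

M has Jordan form
J =
  [-1,  1,  0]
  [ 0, -1,  1]
  [ 0,  0, -1]
(up to reordering of blocks).

Per-block formulas:
  For a 3×3 Jordan block J_3(-1): exp(t · J_3(-1)) = e^(-1t)·(I + t·N + (t^2/2)·N^2), where N is the 3×3 nilpotent shift.

After assembling e^{tJ} and conjugating by P, we get:

e^{tM} =
  [-t^2*exp(-t)/2 + t*exp(-t) + exp(-t), -t^2*exp(-t)/2 + 2*t*exp(-t), -3*t^2*exp(-t)/2 + 5*t*exp(-t)]
  [-t^2*exp(-t) - t*exp(-t), -t^2*exp(-t) + t*exp(-t) + exp(-t), -3*t^2*exp(-t) + t*exp(-t)]
  [t^2*exp(-t)/2, t^2*exp(-t)/2 - t*exp(-t), 3*t^2*exp(-t)/2 - 2*t*exp(-t) + exp(-t)]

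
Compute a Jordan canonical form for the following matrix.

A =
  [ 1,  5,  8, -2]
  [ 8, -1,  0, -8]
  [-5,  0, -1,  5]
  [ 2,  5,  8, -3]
J_2(-1) ⊕ J_2(-1)

The characteristic polynomial is
  det(x·I − A) = x^4 + 4*x^3 + 6*x^2 + 4*x + 1 = (x + 1)^4

Eigenvalues and multiplicities (the geometric multiplicity of λ is n − rank(A − λI), which equals the number of Jordan blocks for λ):
  λ = -1: algebraic multiplicity = 4, geometric multiplicity = 2

Determining the block sizes for each eigenvalue:
  λ = -1: with am = 4 and gm = 2, the partition is not yet determined (e.g. several partitions of 4 into 2 parts exist). Let N = A − (-1)·I. Computing rank(N^1) = 2, rank(N^2) = 0; the number of blocks of size ≥ j is rank(N^{j−1}) − rank(N^j), giving [2, 2]. So we have 2 block(s) of size 2 → block sizes [2, 2]

Assembling the blocks gives a Jordan form
J =
  [-1,  1,  0,  0]
  [ 0, -1,  0,  0]
  [ 0,  0, -1,  1]
  [ 0,  0,  0, -1]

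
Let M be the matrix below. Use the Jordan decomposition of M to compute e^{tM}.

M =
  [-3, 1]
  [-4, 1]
e^{tM} =
  [-2*t*exp(-t) + exp(-t), t*exp(-t)]
  [-4*t*exp(-t), 2*t*exp(-t) + exp(-t)]

Strategy: write M = P · J · P⁻¹ where J is a Jordan canonical form, so e^{tM} = P · e^{tJ} · P⁻¹, and e^{tJ} can be computed block-by-block.

M has Jordan form
J =
  [-1,  1]
  [ 0, -1]
(up to reordering of blocks).

Per-block formulas:
  For a 2×2 Jordan block J_2(-1): exp(t · J_2(-1)) = e^(-1t)·(I + t·N), where N is the 2×2 nilpotent shift.

After assembling e^{tJ} and conjugating by P, we get:

e^{tM} =
  [-2*t*exp(-t) + exp(-t), t*exp(-t)]
  [-4*t*exp(-t), 2*t*exp(-t) + exp(-t)]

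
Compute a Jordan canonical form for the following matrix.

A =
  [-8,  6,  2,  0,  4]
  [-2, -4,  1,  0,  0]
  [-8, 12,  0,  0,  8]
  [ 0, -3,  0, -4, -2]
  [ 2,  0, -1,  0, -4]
J_3(-4) ⊕ J_1(-4) ⊕ J_1(-4)

The characteristic polynomial is
  det(x·I − A) = x^5 + 20*x^4 + 160*x^3 + 640*x^2 + 1280*x + 1024 = (x + 4)^5

Eigenvalues and multiplicities (the geometric multiplicity of λ is n − rank(A − λI), which equals the number of Jordan blocks for λ):
  λ = -4: algebraic multiplicity = 5, geometric multiplicity = 3

Determining the block sizes for each eigenvalue:
  λ = -4: with am = 5 and gm = 3, the partition is not yet determined (e.g. several partitions of 5 into 3 parts exist). Let N = A − (-4)·I. Computing rank(N^1) = 2, rank(N^2) = 1, rank(N^3) = 0; the number of blocks of size ≥ j is rank(N^{j−1}) − rank(N^j), giving [3, 1, 1]. So we have 1 block(s) of size 3, 2 block(s) of size 1 → block sizes [3, 1, 1]

Assembling the blocks gives a Jordan form
J =
  [-4,  1,  0,  0,  0]
  [ 0, -4,  1,  0,  0]
  [ 0,  0, -4,  0,  0]
  [ 0,  0,  0, -4,  0]
  [ 0,  0,  0,  0, -4]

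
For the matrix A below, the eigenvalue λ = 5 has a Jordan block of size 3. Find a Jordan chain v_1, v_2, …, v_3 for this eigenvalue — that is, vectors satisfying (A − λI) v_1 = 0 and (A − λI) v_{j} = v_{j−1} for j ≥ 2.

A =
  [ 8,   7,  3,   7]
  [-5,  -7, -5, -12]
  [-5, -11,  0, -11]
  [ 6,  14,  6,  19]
A Jordan chain for λ = 5 of length 3:
v_1 = (1, -2, -1, 2)ᵀ
v_2 = (3, -5, -5, 6)ᵀ
v_3 = (1, 0, 0, 0)ᵀ

Let N = A − (5)·I. We want v_3 with N^3 v_3 = 0 but N^2 v_3 ≠ 0; then v_{j-1} := N · v_j for j = 3, …, 2.

Pick v_3 = (1, 0, 0, 0)ᵀ.
Then v_2 = N · v_3 = (3, -5, -5, 6)ᵀ.
Then v_1 = N · v_2 = (1, -2, -1, 2)ᵀ.

Sanity check: (A − (5)·I) v_1 = (0, 0, 0, 0)ᵀ = 0. ✓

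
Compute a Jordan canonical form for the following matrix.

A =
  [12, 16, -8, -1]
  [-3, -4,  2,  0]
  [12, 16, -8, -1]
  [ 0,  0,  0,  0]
J_3(0) ⊕ J_1(0)

The characteristic polynomial is
  det(x·I − A) = x^4

Eigenvalues and multiplicities (the geometric multiplicity of λ is n − rank(A − λI), which equals the number of Jordan blocks for λ):
  λ = 0: algebraic multiplicity = 4, geometric multiplicity = 2

Determining the block sizes for each eigenvalue:
  λ = 0: with am = 4 and gm = 2, the partition is not yet determined (e.g. several partitions of 4 into 2 parts exist). Let N = A − (0)·I. Computing rank(N^1) = 2, rank(N^2) = 1, rank(N^3) = 0; the number of blocks of size ≥ j is rank(N^{j−1}) − rank(N^j), giving [2, 1, 1]. So we have 1 block(s) of size 3, 1 block(s) of size 1 → block sizes [3, 1]

Assembling the blocks gives a Jordan form
J =
  [0, 1, 0, 0]
  [0, 0, 1, 0]
  [0, 0, 0, 0]
  [0, 0, 0, 0]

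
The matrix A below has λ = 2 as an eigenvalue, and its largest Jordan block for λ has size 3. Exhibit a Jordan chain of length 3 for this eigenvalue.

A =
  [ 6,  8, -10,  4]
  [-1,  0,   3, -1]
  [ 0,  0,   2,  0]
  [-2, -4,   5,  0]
A Jordan chain for λ = 2 of length 3:
v_1 = (4, -1, 0, -2)ᵀ
v_2 = (-10, 3, 0, 5)ᵀ
v_3 = (0, 0, 1, 0)ᵀ

Let N = A − (2)·I. We want v_3 with N^3 v_3 = 0 but N^2 v_3 ≠ 0; then v_{j-1} := N · v_j for j = 3, …, 2.

Pick v_3 = (0, 0, 1, 0)ᵀ.
Then v_2 = N · v_3 = (-10, 3, 0, 5)ᵀ.
Then v_1 = N · v_2 = (4, -1, 0, -2)ᵀ.

Sanity check: (A − (2)·I) v_1 = (0, 0, 0, 0)ᵀ = 0. ✓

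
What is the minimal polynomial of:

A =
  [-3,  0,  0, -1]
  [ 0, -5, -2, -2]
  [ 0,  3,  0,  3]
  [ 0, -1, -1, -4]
x^3 + 9*x^2 + 27*x + 27

The characteristic polynomial is χ_A(x) = (x + 3)^4, so the eigenvalues are known. The minimal polynomial is
  m_A(x) = Π_λ (x − λ)^{k_λ}
where k_λ is the size of the *largest* Jordan block for λ (equivalently, the smallest k with (A − λI)^k v = 0 for every generalised eigenvector v of λ).

  λ = -3: largest Jordan block has size 3, contributing (x + 3)^3

So m_A(x) = (x + 3)^3 = x^3 + 9*x^2 + 27*x + 27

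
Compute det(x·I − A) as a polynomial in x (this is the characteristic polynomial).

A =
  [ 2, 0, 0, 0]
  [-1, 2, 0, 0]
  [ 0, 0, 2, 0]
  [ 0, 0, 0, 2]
x^4 - 8*x^3 + 24*x^2 - 32*x + 16

Expanding det(x·I − A) (e.g. by cofactor expansion or by noting that A is similar to its Jordan form J, which has the same characteristic polynomial as A) gives
  χ_A(x) = x^4 - 8*x^3 + 24*x^2 - 32*x + 16
which factors as (x - 2)^4. The eigenvalues (with algebraic multiplicities) are λ = 2 with multiplicity 4.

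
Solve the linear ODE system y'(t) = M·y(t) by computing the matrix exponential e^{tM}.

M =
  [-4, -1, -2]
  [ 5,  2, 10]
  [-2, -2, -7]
e^{tM} =
  [-t*exp(-3*t) + exp(-3*t), -t*exp(-3*t), -2*t*exp(-3*t)]
  [5*t*exp(-3*t), 5*t*exp(-3*t) + exp(-3*t), 10*t*exp(-3*t)]
  [-2*t*exp(-3*t), -2*t*exp(-3*t), -4*t*exp(-3*t) + exp(-3*t)]

Strategy: write M = P · J · P⁻¹ where J is a Jordan canonical form, so e^{tM} = P · e^{tJ} · P⁻¹, and e^{tJ} can be computed block-by-block.

M has Jordan form
J =
  [-3,  1,  0]
  [ 0, -3,  0]
  [ 0,  0, -3]
(up to reordering of blocks).

Per-block formulas:
  For a 1×1 block at λ = -3: exp(t · [-3]) = [e^(-3t)].
  For a 2×2 Jordan block J_2(-3): exp(t · J_2(-3)) = e^(-3t)·(I + t·N), where N is the 2×2 nilpotent shift.

After assembling e^{tJ} and conjugating by P, we get:

e^{tM} =
  [-t*exp(-3*t) + exp(-3*t), -t*exp(-3*t), -2*t*exp(-3*t)]
  [5*t*exp(-3*t), 5*t*exp(-3*t) + exp(-3*t), 10*t*exp(-3*t)]
  [-2*t*exp(-3*t), -2*t*exp(-3*t), -4*t*exp(-3*t) + exp(-3*t)]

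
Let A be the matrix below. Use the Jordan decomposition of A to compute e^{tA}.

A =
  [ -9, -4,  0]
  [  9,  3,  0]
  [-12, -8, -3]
e^{tA} =
  [-6*t*exp(-3*t) + exp(-3*t), -4*t*exp(-3*t), 0]
  [9*t*exp(-3*t), 6*t*exp(-3*t) + exp(-3*t), 0]
  [-12*t*exp(-3*t), -8*t*exp(-3*t), exp(-3*t)]

Strategy: write A = P · J · P⁻¹ where J is a Jordan canonical form, so e^{tA} = P · e^{tJ} · P⁻¹, and e^{tJ} can be computed block-by-block.

A has Jordan form
J =
  [-3,  1,  0]
  [ 0, -3,  0]
  [ 0,  0, -3]
(up to reordering of blocks).

Per-block formulas:
  For a 1×1 block at λ = -3: exp(t · [-3]) = [e^(-3t)].
  For a 2×2 Jordan block J_2(-3): exp(t · J_2(-3)) = e^(-3t)·(I + t·N), where N is the 2×2 nilpotent shift.

After assembling e^{tJ} and conjugating by P, we get:

e^{tA} =
  [-6*t*exp(-3*t) + exp(-3*t), -4*t*exp(-3*t), 0]
  [9*t*exp(-3*t), 6*t*exp(-3*t) + exp(-3*t), 0]
  [-12*t*exp(-3*t), -8*t*exp(-3*t), exp(-3*t)]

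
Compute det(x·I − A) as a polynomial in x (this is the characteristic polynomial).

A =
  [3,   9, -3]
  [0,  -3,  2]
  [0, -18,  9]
x^3 - 9*x^2 + 27*x - 27

Expanding det(x·I − A) (e.g. by cofactor expansion or by noting that A is similar to its Jordan form J, which has the same characteristic polynomial as A) gives
  χ_A(x) = x^3 - 9*x^2 + 27*x - 27
which factors as (x - 3)^3. The eigenvalues (with algebraic multiplicities) are λ = 3 with multiplicity 3.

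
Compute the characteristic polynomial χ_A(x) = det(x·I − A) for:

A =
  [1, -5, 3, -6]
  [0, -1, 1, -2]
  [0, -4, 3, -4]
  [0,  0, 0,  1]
x^4 - 4*x^3 + 6*x^2 - 4*x + 1

Expanding det(x·I − A) (e.g. by cofactor expansion or by noting that A is similar to its Jordan form J, which has the same characteristic polynomial as A) gives
  χ_A(x) = x^4 - 4*x^3 + 6*x^2 - 4*x + 1
which factors as (x - 1)^4. The eigenvalues (with algebraic multiplicities) are λ = 1 with multiplicity 4.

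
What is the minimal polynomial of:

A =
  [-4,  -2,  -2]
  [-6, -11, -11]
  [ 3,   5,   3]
x^3 + 12*x^2 + 48*x + 64

The characteristic polynomial is χ_A(x) = (x + 4)^3, so the eigenvalues are known. The minimal polynomial is
  m_A(x) = Π_λ (x − λ)^{k_λ}
where k_λ is the size of the *largest* Jordan block for λ (equivalently, the smallest k with (A − λI)^k v = 0 for every generalised eigenvector v of λ).

  λ = -4: largest Jordan block has size 3, contributing (x + 4)^3

So m_A(x) = (x + 4)^3 = x^3 + 12*x^2 + 48*x + 64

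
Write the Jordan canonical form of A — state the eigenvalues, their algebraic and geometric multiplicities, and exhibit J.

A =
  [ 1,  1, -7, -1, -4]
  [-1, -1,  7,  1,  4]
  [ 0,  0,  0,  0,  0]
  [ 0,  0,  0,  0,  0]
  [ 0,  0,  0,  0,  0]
J_2(0) ⊕ J_1(0) ⊕ J_1(0) ⊕ J_1(0)

The characteristic polynomial is
  det(x·I − A) = x^5

Eigenvalues and multiplicities (the geometric multiplicity of λ is n − rank(A − λI), which equals the number of Jordan blocks for λ):
  λ = 0: algebraic multiplicity = 5, geometric multiplicity = 4

Determining the block sizes for each eigenvalue:
  λ = 0: 4 blocks summing to 5 forces exactly one block of size 2 and the rest size 1 → block sizes [2, 1, 1, 1]

Assembling the blocks gives a Jordan form
J =
  [0, 1, 0, 0, 0]
  [0, 0, 0, 0, 0]
  [0, 0, 0, 0, 0]
  [0, 0, 0, 0, 0]
  [0, 0, 0, 0, 0]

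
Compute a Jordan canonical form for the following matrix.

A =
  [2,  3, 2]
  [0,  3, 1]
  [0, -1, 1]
J_3(2)

The characteristic polynomial is
  det(x·I − A) = x^3 - 6*x^2 + 12*x - 8 = (x - 2)^3

Eigenvalues and multiplicities (the geometric multiplicity of λ is n − rank(A − λI), which equals the number of Jordan blocks for λ):
  λ = 2: algebraic multiplicity = 3, geometric multiplicity = 1

Determining the block sizes for each eigenvalue:
  λ = 2: one block (gm = 1), so the single block has size am = 3 → block sizes [3]

Assembling the blocks gives a Jordan form
J =
  [2, 1, 0]
  [0, 2, 1]
  [0, 0, 2]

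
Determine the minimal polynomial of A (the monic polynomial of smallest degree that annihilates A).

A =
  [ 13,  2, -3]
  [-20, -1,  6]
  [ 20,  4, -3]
x^2 - 6*x + 9

The characteristic polynomial is χ_A(x) = (x - 3)^3, so the eigenvalues are known. The minimal polynomial is
  m_A(x) = Π_λ (x − λ)^{k_λ}
where k_λ is the size of the *largest* Jordan block for λ (equivalently, the smallest k with (A − λI)^k v = 0 for every generalised eigenvector v of λ).

  λ = 3: largest Jordan block has size 2, contributing (x − 3)^2

So m_A(x) = (x - 3)^2 = x^2 - 6*x + 9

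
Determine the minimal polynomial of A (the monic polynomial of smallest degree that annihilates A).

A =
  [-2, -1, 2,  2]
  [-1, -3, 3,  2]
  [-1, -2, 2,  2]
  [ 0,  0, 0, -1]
x^3 + 3*x^2 + 3*x + 1

The characteristic polynomial is χ_A(x) = (x + 1)^4, so the eigenvalues are known. The minimal polynomial is
  m_A(x) = Π_λ (x − λ)^{k_λ}
where k_λ is the size of the *largest* Jordan block for λ (equivalently, the smallest k with (A − λI)^k v = 0 for every generalised eigenvector v of λ).

  λ = -1: largest Jordan block has size 3, contributing (x + 1)^3

So m_A(x) = (x + 1)^3 = x^3 + 3*x^2 + 3*x + 1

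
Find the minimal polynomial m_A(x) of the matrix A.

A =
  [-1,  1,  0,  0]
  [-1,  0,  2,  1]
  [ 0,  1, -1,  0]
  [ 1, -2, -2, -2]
x^3 + 3*x^2 + 3*x + 1

The characteristic polynomial is χ_A(x) = (x + 1)^4, so the eigenvalues are known. The minimal polynomial is
  m_A(x) = Π_λ (x − λ)^{k_λ}
where k_λ is the size of the *largest* Jordan block for λ (equivalently, the smallest k with (A − λI)^k v = 0 for every generalised eigenvector v of λ).

  λ = -1: largest Jordan block has size 3, contributing (x + 1)^3

So m_A(x) = (x + 1)^3 = x^3 + 3*x^2 + 3*x + 1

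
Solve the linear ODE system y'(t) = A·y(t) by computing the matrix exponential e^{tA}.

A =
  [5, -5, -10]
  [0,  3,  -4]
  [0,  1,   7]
e^{tA} =
  [exp(5*t), -5*t*exp(5*t), -10*t*exp(5*t)]
  [0, -2*t*exp(5*t) + exp(5*t), -4*t*exp(5*t)]
  [0, t*exp(5*t), 2*t*exp(5*t) + exp(5*t)]

Strategy: write A = P · J · P⁻¹ where J is a Jordan canonical form, so e^{tA} = P · e^{tJ} · P⁻¹, and e^{tJ} can be computed block-by-block.

A has Jordan form
J =
  [5, 1, 0]
  [0, 5, 0]
  [0, 0, 5]
(up to reordering of blocks).

Per-block formulas:
  For a 1×1 block at λ = 5: exp(t · [5]) = [e^(5t)].
  For a 2×2 Jordan block J_2(5): exp(t · J_2(5)) = e^(5t)·(I + t·N), where N is the 2×2 nilpotent shift.

After assembling e^{tJ} and conjugating by P, we get:

e^{tA} =
  [exp(5*t), -5*t*exp(5*t), -10*t*exp(5*t)]
  [0, -2*t*exp(5*t) + exp(5*t), -4*t*exp(5*t)]
  [0, t*exp(5*t), 2*t*exp(5*t) + exp(5*t)]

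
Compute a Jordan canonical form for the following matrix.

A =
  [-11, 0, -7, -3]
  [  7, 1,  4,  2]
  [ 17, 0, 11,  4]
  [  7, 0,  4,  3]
J_3(1) ⊕ J_1(1)

The characteristic polynomial is
  det(x·I − A) = x^4 - 4*x^3 + 6*x^2 - 4*x + 1 = (x - 1)^4

Eigenvalues and multiplicities (the geometric multiplicity of λ is n − rank(A − λI), which equals the number of Jordan blocks for λ):
  λ = 1: algebraic multiplicity = 4, geometric multiplicity = 2

Determining the block sizes for each eigenvalue:
  λ = 1: with am = 4 and gm = 2, the partition is not yet determined (e.g. several partitions of 4 into 2 parts exist). Let N = A − (1)·I. Computing rank(N^1) = 2, rank(N^2) = 1, rank(N^3) = 0; the number of blocks of size ≥ j is rank(N^{j−1}) − rank(N^j), giving [2, 1, 1]. So we have 1 block(s) of size 3, 1 block(s) of size 1 → block sizes [3, 1]

Assembling the blocks gives a Jordan form
J =
  [1, 1, 0, 0]
  [0, 1, 1, 0]
  [0, 0, 1, 0]
  [0, 0, 0, 1]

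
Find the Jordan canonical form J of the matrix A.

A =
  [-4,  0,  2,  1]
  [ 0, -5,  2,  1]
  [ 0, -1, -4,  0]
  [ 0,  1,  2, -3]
J_3(-4) ⊕ J_1(-4)

The characteristic polynomial is
  det(x·I − A) = x^4 + 16*x^3 + 96*x^2 + 256*x + 256 = (x + 4)^4

Eigenvalues and multiplicities (the geometric multiplicity of λ is n − rank(A − λI), which equals the number of Jordan blocks for λ):
  λ = -4: algebraic multiplicity = 4, geometric multiplicity = 2

Determining the block sizes for each eigenvalue:
  λ = -4: with am = 4 and gm = 2, the partition is not yet determined (e.g. several partitions of 4 into 2 parts exist). Let N = A − (-4)·I. Computing rank(N^1) = 2, rank(N^2) = 1, rank(N^3) = 0; the number of blocks of size ≥ j is rank(N^{j−1}) − rank(N^j), giving [2, 1, 1]. So we have 1 block(s) of size 3, 1 block(s) of size 1 → block sizes [3, 1]

Assembling the blocks gives a Jordan form
J =
  [-4,  1,  0,  0]
  [ 0, -4,  1,  0]
  [ 0,  0, -4,  0]
  [ 0,  0,  0, -4]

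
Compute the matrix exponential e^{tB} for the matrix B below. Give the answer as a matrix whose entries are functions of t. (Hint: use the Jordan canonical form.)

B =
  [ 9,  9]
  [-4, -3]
e^{tB} =
  [6*t*exp(3*t) + exp(3*t), 9*t*exp(3*t)]
  [-4*t*exp(3*t), -6*t*exp(3*t) + exp(3*t)]

Strategy: write B = P · J · P⁻¹ where J is a Jordan canonical form, so e^{tB} = P · e^{tJ} · P⁻¹, and e^{tJ} can be computed block-by-block.

B has Jordan form
J =
  [3, 1]
  [0, 3]
(up to reordering of blocks).

Per-block formulas:
  For a 2×2 Jordan block J_2(3): exp(t · J_2(3)) = e^(3t)·(I + t·N), where N is the 2×2 nilpotent shift.

After assembling e^{tJ} and conjugating by P, we get:

e^{tB} =
  [6*t*exp(3*t) + exp(3*t), 9*t*exp(3*t)]
  [-4*t*exp(3*t), -6*t*exp(3*t) + exp(3*t)]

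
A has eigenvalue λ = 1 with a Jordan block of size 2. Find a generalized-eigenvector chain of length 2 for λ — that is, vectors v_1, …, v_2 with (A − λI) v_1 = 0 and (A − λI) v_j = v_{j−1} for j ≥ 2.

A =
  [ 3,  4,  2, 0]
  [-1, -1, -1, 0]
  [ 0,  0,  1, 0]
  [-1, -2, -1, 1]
A Jordan chain for λ = 1 of length 2:
v_1 = (2, -1, 0, -1)ᵀ
v_2 = (1, 0, 0, 0)ᵀ

Let N = A − (1)·I. We want v_2 with N^2 v_2 = 0 but N^1 v_2 ≠ 0; then v_{j-1} := N · v_j for j = 2, …, 2.

Pick v_2 = (1, 0, 0, 0)ᵀ.
Then v_1 = N · v_2 = (2, -1, 0, -1)ᵀ.

Sanity check: (A − (1)·I) v_1 = (0, 0, 0, 0)ᵀ = 0. ✓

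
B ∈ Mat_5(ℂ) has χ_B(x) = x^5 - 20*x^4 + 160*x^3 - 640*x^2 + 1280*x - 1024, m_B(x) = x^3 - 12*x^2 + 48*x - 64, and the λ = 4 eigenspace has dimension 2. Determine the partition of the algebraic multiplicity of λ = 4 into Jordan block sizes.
Block sizes for λ = 4: [3, 2]

Step 1 — from the characteristic polynomial, algebraic multiplicity of λ = 4 is 5. From dim ker(B − (4)·I) = 2, there are exactly 2 Jordan blocks for λ = 4.
Step 2 — from the minimal polynomial, the factor (x − 4)^3 tells us the largest block for λ = 4 has size 3.
Step 3 — with total size 5, 2 blocks, and largest block 3, the block sizes (in nonincreasing order) are [3, 2].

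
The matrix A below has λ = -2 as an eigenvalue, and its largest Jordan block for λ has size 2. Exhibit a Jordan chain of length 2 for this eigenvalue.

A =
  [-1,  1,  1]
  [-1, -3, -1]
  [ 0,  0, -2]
A Jordan chain for λ = -2 of length 2:
v_1 = (1, -1, 0)ᵀ
v_2 = (1, 0, 0)ᵀ

Let N = A − (-2)·I. We want v_2 with N^2 v_2 = 0 but N^1 v_2 ≠ 0; then v_{j-1} := N · v_j for j = 2, …, 2.

Pick v_2 = (1, 0, 0)ᵀ.
Then v_1 = N · v_2 = (1, -1, 0)ᵀ.

Sanity check: (A − (-2)·I) v_1 = (0, 0, 0)ᵀ = 0. ✓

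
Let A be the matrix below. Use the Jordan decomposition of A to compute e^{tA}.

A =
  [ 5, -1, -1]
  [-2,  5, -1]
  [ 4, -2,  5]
e^{tA} =
  [-t^2*exp(5*t) + exp(5*t), t^2*exp(5*t) - t*exp(5*t), t^2*exp(5*t)/2 - t*exp(5*t)]
  [-2*t^2*exp(5*t) - 2*t*exp(5*t), 2*t^2*exp(5*t) + exp(5*t), t^2*exp(5*t) - t*exp(5*t)]
  [2*t^2*exp(5*t) + 4*t*exp(5*t), -2*t^2*exp(5*t) - 2*t*exp(5*t), -t^2*exp(5*t) + exp(5*t)]

Strategy: write A = P · J · P⁻¹ where J is a Jordan canonical form, so e^{tA} = P · e^{tJ} · P⁻¹, and e^{tJ} can be computed block-by-block.

A has Jordan form
J =
  [5, 1, 0]
  [0, 5, 1]
  [0, 0, 5]
(up to reordering of blocks).

Per-block formulas:
  For a 3×3 Jordan block J_3(5): exp(t · J_3(5)) = e^(5t)·(I + t·N + (t^2/2)·N^2), where N is the 3×3 nilpotent shift.

After assembling e^{tJ} and conjugating by P, we get:

e^{tA} =
  [-t^2*exp(5*t) + exp(5*t), t^2*exp(5*t) - t*exp(5*t), t^2*exp(5*t)/2 - t*exp(5*t)]
  [-2*t^2*exp(5*t) - 2*t*exp(5*t), 2*t^2*exp(5*t) + exp(5*t), t^2*exp(5*t) - t*exp(5*t)]
  [2*t^2*exp(5*t) + 4*t*exp(5*t), -2*t^2*exp(5*t) - 2*t*exp(5*t), -t^2*exp(5*t) + exp(5*t)]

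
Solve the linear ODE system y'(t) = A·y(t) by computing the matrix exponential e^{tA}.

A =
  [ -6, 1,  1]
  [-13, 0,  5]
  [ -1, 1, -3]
e^{tA} =
  [-5*t^2*exp(-3*t)/2 - 3*t*exp(-3*t) + exp(-3*t), t^2*exp(-3*t)/2 + t*exp(-3*t), t^2*exp(-3*t) + t*exp(-3*t)]
  [-5*t^2*exp(-3*t)/2 - 13*t*exp(-3*t), t^2*exp(-3*t)/2 + 3*t*exp(-3*t) + exp(-3*t), t^2*exp(-3*t) + 5*t*exp(-3*t)]
  [-5*t^2*exp(-3*t) - t*exp(-3*t), t^2*exp(-3*t) + t*exp(-3*t), 2*t^2*exp(-3*t) + exp(-3*t)]

Strategy: write A = P · J · P⁻¹ where J is a Jordan canonical form, so e^{tA} = P · e^{tJ} · P⁻¹, and e^{tJ} can be computed block-by-block.

A has Jordan form
J =
  [-3,  1,  0]
  [ 0, -3,  1]
  [ 0,  0, -3]
(up to reordering of blocks).

Per-block formulas:
  For a 3×3 Jordan block J_3(-3): exp(t · J_3(-3)) = e^(-3t)·(I + t·N + (t^2/2)·N^2), where N is the 3×3 nilpotent shift.

After assembling e^{tJ} and conjugating by P, we get:

e^{tA} =
  [-5*t^2*exp(-3*t)/2 - 3*t*exp(-3*t) + exp(-3*t), t^2*exp(-3*t)/2 + t*exp(-3*t), t^2*exp(-3*t) + t*exp(-3*t)]
  [-5*t^2*exp(-3*t)/2 - 13*t*exp(-3*t), t^2*exp(-3*t)/2 + 3*t*exp(-3*t) + exp(-3*t), t^2*exp(-3*t) + 5*t*exp(-3*t)]
  [-5*t^2*exp(-3*t) - t*exp(-3*t), t^2*exp(-3*t) + t*exp(-3*t), 2*t^2*exp(-3*t) + exp(-3*t)]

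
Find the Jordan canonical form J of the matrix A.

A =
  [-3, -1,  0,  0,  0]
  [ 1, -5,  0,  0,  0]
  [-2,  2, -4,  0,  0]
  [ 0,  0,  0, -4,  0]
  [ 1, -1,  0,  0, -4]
J_2(-4) ⊕ J_1(-4) ⊕ J_1(-4) ⊕ J_1(-4)

The characteristic polynomial is
  det(x·I − A) = x^5 + 20*x^4 + 160*x^3 + 640*x^2 + 1280*x + 1024 = (x + 4)^5

Eigenvalues and multiplicities (the geometric multiplicity of λ is n − rank(A − λI), which equals the number of Jordan blocks for λ):
  λ = -4: algebraic multiplicity = 5, geometric multiplicity = 4

Determining the block sizes for each eigenvalue:
  λ = -4: 4 blocks summing to 5 forces exactly one block of size 2 and the rest size 1 → block sizes [2, 1, 1, 1]

Assembling the blocks gives a Jordan form
J =
  [-4,  1,  0,  0,  0]
  [ 0, -4,  0,  0,  0]
  [ 0,  0, -4,  0,  0]
  [ 0,  0,  0, -4,  0]
  [ 0,  0,  0,  0, -4]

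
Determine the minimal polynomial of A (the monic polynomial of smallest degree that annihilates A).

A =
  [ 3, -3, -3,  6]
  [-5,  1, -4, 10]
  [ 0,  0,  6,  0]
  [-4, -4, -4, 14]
x^3 - 18*x^2 + 108*x - 216

The characteristic polynomial is χ_A(x) = (x - 6)^4, so the eigenvalues are known. The minimal polynomial is
  m_A(x) = Π_λ (x − λ)^{k_λ}
where k_λ is the size of the *largest* Jordan block for λ (equivalently, the smallest k with (A − λI)^k v = 0 for every generalised eigenvector v of λ).

  λ = 6: largest Jordan block has size 3, contributing (x − 6)^3

So m_A(x) = (x - 6)^3 = x^3 - 18*x^2 + 108*x - 216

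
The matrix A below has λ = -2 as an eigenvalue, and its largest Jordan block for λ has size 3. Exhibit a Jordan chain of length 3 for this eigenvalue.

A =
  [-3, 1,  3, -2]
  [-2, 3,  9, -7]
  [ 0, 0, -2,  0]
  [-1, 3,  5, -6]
A Jordan chain for λ = -2 of length 3:
v_1 = (1, -1, 0, -1)ᵀ
v_2 = (-1, -2, 0, -1)ᵀ
v_3 = (1, 0, 0, 0)ᵀ

Let N = A − (-2)·I. We want v_3 with N^3 v_3 = 0 but N^2 v_3 ≠ 0; then v_{j-1} := N · v_j for j = 3, …, 2.

Pick v_3 = (1, 0, 0, 0)ᵀ.
Then v_2 = N · v_3 = (-1, -2, 0, -1)ᵀ.
Then v_1 = N · v_2 = (1, -1, 0, -1)ᵀ.

Sanity check: (A − (-2)·I) v_1 = (0, 0, 0, 0)ᵀ = 0. ✓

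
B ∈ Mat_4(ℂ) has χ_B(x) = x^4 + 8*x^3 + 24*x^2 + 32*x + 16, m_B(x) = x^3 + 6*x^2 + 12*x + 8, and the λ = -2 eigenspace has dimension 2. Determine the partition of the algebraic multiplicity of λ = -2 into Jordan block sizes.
Block sizes for λ = -2: [3, 1]

Step 1 — from the characteristic polynomial, algebraic multiplicity of λ = -2 is 4. From dim ker(B − (-2)·I) = 2, there are exactly 2 Jordan blocks for λ = -2.
Step 2 — from the minimal polynomial, the factor (x + 2)^3 tells us the largest block for λ = -2 has size 3.
Step 3 — with total size 4, 2 blocks, and largest block 3, the block sizes (in nonincreasing order) are [3, 1].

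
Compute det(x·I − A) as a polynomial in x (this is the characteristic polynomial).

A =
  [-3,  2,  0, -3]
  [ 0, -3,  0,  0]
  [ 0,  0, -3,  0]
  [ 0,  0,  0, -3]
x^4 + 12*x^3 + 54*x^2 + 108*x + 81

Expanding det(x·I − A) (e.g. by cofactor expansion or by noting that A is similar to its Jordan form J, which has the same characteristic polynomial as A) gives
  χ_A(x) = x^4 + 12*x^3 + 54*x^2 + 108*x + 81
which factors as (x + 3)^4. The eigenvalues (with algebraic multiplicities) are λ = -3 with multiplicity 4.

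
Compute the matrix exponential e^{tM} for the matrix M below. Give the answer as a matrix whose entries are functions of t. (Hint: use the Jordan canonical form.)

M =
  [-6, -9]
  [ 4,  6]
e^{tM} =
  [1 - 6*t, -9*t]
  [4*t, 6*t + 1]

Strategy: write M = P · J · P⁻¹ where J is a Jordan canonical form, so e^{tM} = P · e^{tJ} · P⁻¹, and e^{tJ} can be computed block-by-block.

M has Jordan form
J =
  [0, 1]
  [0, 0]
(up to reordering of blocks).

Per-block formulas:
  For a 2×2 Jordan block J_2(0): exp(t · J_2(0)) = e^(0t)·(I + t·N), where N is the 2×2 nilpotent shift.

After assembling e^{tJ} and conjugating by P, we get:

e^{tM} =
  [1 - 6*t, -9*t]
  [4*t, 6*t + 1]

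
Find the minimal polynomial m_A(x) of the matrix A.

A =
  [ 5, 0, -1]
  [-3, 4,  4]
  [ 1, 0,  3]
x^3 - 12*x^2 + 48*x - 64

The characteristic polynomial is χ_A(x) = (x - 4)^3, so the eigenvalues are known. The minimal polynomial is
  m_A(x) = Π_λ (x − λ)^{k_λ}
where k_λ is the size of the *largest* Jordan block for λ (equivalently, the smallest k with (A − λI)^k v = 0 for every generalised eigenvector v of λ).

  λ = 4: largest Jordan block has size 3, contributing (x − 4)^3

So m_A(x) = (x - 4)^3 = x^3 - 12*x^2 + 48*x - 64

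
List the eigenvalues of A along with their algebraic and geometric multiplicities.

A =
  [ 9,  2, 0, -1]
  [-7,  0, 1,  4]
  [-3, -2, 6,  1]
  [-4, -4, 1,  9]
λ = 6: alg = 4, geom = 2

Step 1 — factor the characteristic polynomial to read off the algebraic multiplicities:
  χ_A(x) = (x - 6)^4

Step 2 — compute geometric multiplicities via the rank-nullity identity g(λ) = n − rank(A − λI):
  rank(A − (6)·I) = 2, so dim ker(A − (6)·I) = n − 2 = 2

Summary:
  λ = 6: algebraic multiplicity = 4, geometric multiplicity = 2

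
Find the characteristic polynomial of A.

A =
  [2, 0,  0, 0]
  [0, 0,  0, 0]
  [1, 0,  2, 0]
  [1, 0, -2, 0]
x^4 - 4*x^3 + 4*x^2

Expanding det(x·I − A) (e.g. by cofactor expansion or by noting that A is similar to its Jordan form J, which has the same characteristic polynomial as A) gives
  χ_A(x) = x^4 - 4*x^3 + 4*x^2
which factors as x^2*(x - 2)^2. The eigenvalues (with algebraic multiplicities) are λ = 0 with multiplicity 2, λ = 2 with multiplicity 2.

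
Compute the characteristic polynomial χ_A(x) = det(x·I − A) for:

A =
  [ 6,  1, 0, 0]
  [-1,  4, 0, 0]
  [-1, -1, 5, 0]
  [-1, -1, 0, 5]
x^4 - 20*x^3 + 150*x^2 - 500*x + 625

Expanding det(x·I − A) (e.g. by cofactor expansion or by noting that A is similar to its Jordan form J, which has the same characteristic polynomial as A) gives
  χ_A(x) = x^4 - 20*x^3 + 150*x^2 - 500*x + 625
which factors as (x - 5)^4. The eigenvalues (with algebraic multiplicities) are λ = 5 with multiplicity 4.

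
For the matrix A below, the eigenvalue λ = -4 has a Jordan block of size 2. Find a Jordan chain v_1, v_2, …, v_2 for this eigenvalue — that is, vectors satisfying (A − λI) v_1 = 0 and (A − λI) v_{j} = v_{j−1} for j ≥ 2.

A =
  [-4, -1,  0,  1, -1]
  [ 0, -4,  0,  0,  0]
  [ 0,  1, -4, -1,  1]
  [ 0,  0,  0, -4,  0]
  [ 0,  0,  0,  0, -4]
A Jordan chain for λ = -4 of length 2:
v_1 = (-1, 0, 1, 0, 0)ᵀ
v_2 = (0, 1, 0, 0, 0)ᵀ

Let N = A − (-4)·I. We want v_2 with N^2 v_2 = 0 but N^1 v_2 ≠ 0; then v_{j-1} := N · v_j for j = 2, …, 2.

Pick v_2 = (0, 1, 0, 0, 0)ᵀ.
Then v_1 = N · v_2 = (-1, 0, 1, 0, 0)ᵀ.

Sanity check: (A − (-4)·I) v_1 = (0, 0, 0, 0, 0)ᵀ = 0. ✓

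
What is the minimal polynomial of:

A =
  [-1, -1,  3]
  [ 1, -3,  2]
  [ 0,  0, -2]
x^3 + 6*x^2 + 12*x + 8

The characteristic polynomial is χ_A(x) = (x + 2)^3, so the eigenvalues are known. The minimal polynomial is
  m_A(x) = Π_λ (x − λ)^{k_λ}
where k_λ is the size of the *largest* Jordan block for λ (equivalently, the smallest k with (A − λI)^k v = 0 for every generalised eigenvector v of λ).

  λ = -2: largest Jordan block has size 3, contributing (x + 2)^3

So m_A(x) = (x + 2)^3 = x^3 + 6*x^2 + 12*x + 8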